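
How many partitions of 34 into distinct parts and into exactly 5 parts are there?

A full systematic count gives 164.

164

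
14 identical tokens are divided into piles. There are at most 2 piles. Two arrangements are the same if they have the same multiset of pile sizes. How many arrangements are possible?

8

They are:
14
1+13
2+12
3+11
4+10
5+9
6+8
7+7
Counting gives 8.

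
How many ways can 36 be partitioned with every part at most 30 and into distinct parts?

658

Enumerating by decreasing first part gives 658 partitions in all.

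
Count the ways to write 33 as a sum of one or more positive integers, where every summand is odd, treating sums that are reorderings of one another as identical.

448

Systematic enumeration (by largest part, then next-largest, …) yields 448.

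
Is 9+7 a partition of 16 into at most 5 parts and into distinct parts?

Yes

The parts sum to 16, and the condition 'there are at most 5 summands' holds; the condition 'all summands are distinct' holds.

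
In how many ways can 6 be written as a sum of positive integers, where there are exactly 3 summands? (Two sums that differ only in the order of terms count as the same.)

3

Enumerating:
4+1+1
3+2+1
2+2+2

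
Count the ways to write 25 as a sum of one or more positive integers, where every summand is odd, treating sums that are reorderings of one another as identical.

142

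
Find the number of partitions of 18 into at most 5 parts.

141

Enumerating by decreasing first part gives 141 partitions in all.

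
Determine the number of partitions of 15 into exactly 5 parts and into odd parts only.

7

They are:
11+1+1+1+1
9+3+1+1+1
7+5+1+1+1
7+3+3+1+1
5+5+3+1+1
5+3+3+3+1
3+3+3+3+3
That's 7 in total.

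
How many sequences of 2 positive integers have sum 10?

9

A composition of 10 into 2 positive parts is chosen by placing 1 dividers among the 9 gaps between 10 units: C(9,1) = 9.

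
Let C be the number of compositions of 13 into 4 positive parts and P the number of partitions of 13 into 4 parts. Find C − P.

202

Ordered (compositions into 4 parts): C(12,3) = 220.
Partitions of 13 into exactly 4 parts: 18.
Difference: 220 − 18 = 202.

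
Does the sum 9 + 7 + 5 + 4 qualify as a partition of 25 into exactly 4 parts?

Yes

The parts sum to 25, and the condition 'there are exactly 4 summands' holds.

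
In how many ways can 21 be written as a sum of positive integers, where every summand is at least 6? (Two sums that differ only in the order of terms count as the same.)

9

They are:
21
15 + 6
14 + 7
13 + 8
12 + 9
11 + 10
9 + 6 + 6
8 + 7 + 6
7 + 7 + 7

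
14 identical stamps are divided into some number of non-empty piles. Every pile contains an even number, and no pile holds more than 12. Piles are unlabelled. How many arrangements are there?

14

They are:
12+2
10+4
10+2+2
8+6
8+4+2
8+2+2+2
6+6+2
6+4+4
6+4+2+2
6+2+2+2+2
4+4+4+2
4+4+2+2+2
4+2+2+2+2+2
2+2+2+2+2+2+2
That's 14 in total.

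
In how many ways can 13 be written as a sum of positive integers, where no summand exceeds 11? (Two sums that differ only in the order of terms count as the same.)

Counting exhaustively, 99 partitions satisfy the conditions.

99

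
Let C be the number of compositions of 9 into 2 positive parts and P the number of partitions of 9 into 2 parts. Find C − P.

Compositions: C(8,1) = 8.
Partitions of 9 into exactly 2 parts: 4.
Difference: 8 − 4 = 4.

4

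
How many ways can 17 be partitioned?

Systematic enumeration (by largest part, then next-largest, …) yields 297.

297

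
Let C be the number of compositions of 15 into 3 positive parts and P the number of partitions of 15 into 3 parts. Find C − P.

Ordered (compositions into 3 parts): C(14,2) = 91.
Unordered (partitions into 3 parts): 19.
Difference: 91 − 19 = 72.

72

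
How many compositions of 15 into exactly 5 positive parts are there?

1001

By stars and bars with positive parts, the count is C(14,4) = 1001.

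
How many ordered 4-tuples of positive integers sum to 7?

20

Place 3 bars in the 6 internal gaps of a row of 7 dots: C(6,3) = 20.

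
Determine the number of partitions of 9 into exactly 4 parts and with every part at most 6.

6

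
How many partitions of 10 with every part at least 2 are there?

12

The partitions of 10 that satisfy the conditions:
10
8+2
7+3
6+4
6+2+2
5+5
5+3+2
4+4+2
4+3+3
4+2+2+2
3+3+2+2
2+2+2+2+2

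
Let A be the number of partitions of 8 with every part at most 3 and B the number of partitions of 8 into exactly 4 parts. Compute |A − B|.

5

Partitions of 8 with every part at most 3: 10.
Partitions of 8 into exactly 4 parts: 5.
|10 − 5| = 5.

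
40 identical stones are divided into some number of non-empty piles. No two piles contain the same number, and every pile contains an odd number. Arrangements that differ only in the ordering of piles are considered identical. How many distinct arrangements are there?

There are too many to list fully; the first 12 (by largest part) are:
39+1
37+3
35+5
33+7
31+9
31+5+3+1
29+11
29+7+3+1
27+13
27+9+3+1
27+7+5+1
25+15
…and 34 more, for 46 total.

46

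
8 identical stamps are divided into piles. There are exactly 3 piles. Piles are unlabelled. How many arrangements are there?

5

They are:
6 + 1 + 1
5 + 2 + 1
4 + 3 + 1
4 + 2 + 2
3 + 3 + 2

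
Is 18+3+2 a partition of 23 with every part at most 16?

The parts sum to 23, and the condition 'no summand exceeds 16' is violated.

No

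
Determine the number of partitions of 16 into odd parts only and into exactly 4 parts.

9

They are:
1+1+1+13
1+1+3+11
1+1+5+9
1+3+3+9
1+1+7+7
1+3+5+7
3+3+3+7
1+5+5+5
3+3+5+5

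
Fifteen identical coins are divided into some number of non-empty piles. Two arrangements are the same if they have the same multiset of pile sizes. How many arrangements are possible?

176

Systematic enumeration (by largest part, then next-largest, …) yields 176.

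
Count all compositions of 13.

4096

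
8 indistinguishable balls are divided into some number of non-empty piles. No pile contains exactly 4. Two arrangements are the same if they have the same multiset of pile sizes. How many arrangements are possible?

They are:
8
7 + 1
6 + 2
6 + 1 + 1
5 + 3
5 + 2 + 1
5 + 1 + 1 + 1
3 + 3 + 2
3 + 3 + 1 + 1
3 + 2 + 2 + 1
3 + 2 + 1 + 1 + 1
3 + 1 + 1 + 1 + 1 + 1
2 + 2 + 2 + 2
2 + 2 + 2 + 1 + 1
2 + 2 + 1 + 1 + 1 + 1
2 + 1 + 1 + 1 + 1 + 1 + 1
1 + 1 + 1 + 1 + 1 + 1 + 1 + 1

17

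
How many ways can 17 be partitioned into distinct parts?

38

A partial list (first 12 by largest part):
17
16 + 1
15 + 2
14 + 3
14 + 2 + 1
13 + 4
13 + 3 + 1
12 + 5
12 + 4 + 1
12 + 3 + 2
11 + 6
11 + 5 + 1
…and 26 more, for 38 total.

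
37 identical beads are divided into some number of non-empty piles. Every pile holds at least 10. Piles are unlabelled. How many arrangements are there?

Listing the qualifying partitions of 37:
37
27+10
26+11
25+12
24+13
23+14
22+15
21+16
20+17
19+18
17+10+10
16+11+10
15+12+10
15+11+11
14+13+10
14+12+11
13+13+11
13+12+12
Counting gives 18.

18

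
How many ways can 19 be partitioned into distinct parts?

54

There are too many to list fully; the first 12 (by largest part) are:
19
1, 18
2, 17
3, 16
1, 2, 16
4, 15
1, 3, 15
5, 14
1, 4, 14
2, 3, 14
6, 13
1, 5, 13
…and 42 more, for 54 total.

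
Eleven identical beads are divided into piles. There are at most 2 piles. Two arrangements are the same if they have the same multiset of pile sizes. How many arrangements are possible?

Listing the qualifying partitions of 11:
11
10+1
9+2
8+3
7+4
6+5

6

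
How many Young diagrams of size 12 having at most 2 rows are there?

The partitions of 12 that satisfy the conditions:
12
11+1
10+2
9+3
8+4
7+5
6+6
Counting gives 7.

7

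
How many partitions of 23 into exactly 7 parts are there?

Direct enumeration gives 164 partitions.

164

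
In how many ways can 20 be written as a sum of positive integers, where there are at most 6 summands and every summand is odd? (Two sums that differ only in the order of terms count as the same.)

34

A partial list (first 12 by largest part):
1,19
3,17
1,1,1,17
5,15
1,1,3,15
1,1,1,1,1,15
7,13
1,1,5,13
1,3,3,13
1,1,1,1,3,13
9,11
1,1,7,11
…and 22 more, for 34 total.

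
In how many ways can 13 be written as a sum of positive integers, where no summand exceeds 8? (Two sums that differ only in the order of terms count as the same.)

89

A full systematic count gives 89.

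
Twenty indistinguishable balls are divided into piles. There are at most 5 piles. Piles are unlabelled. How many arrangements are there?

192

Systematic enumeration (by largest part, then next-largest, …) yields 192.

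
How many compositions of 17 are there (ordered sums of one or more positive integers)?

There are 16 gaps and each independently is a cut or not, giving 2^16 = 65536.

65536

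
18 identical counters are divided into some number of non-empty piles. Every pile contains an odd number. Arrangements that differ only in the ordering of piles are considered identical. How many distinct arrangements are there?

A partial list (first 12 by largest part):
1+17
3+15
1+1+1+15
5+13
1+1+3+13
1+1+1+1+1+13
7+11
1+1+5+11
1+3+3+11
1+1+1+1+3+11
1+1+1+1+1+1+1+11
9+9
…and 34 more, for 46 total.

46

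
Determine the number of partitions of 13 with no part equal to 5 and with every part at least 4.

3

Enumerating:
13
9 + 4
7 + 6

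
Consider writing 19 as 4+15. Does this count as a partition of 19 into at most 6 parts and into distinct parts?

The parts sum to 19, and the condition 'there are at most 6 summands' holds; the condition 'all summands are distinct' holds.

Yes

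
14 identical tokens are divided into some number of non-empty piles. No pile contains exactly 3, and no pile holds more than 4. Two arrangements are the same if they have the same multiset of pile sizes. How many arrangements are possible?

20

Enumerating:
4,4,4,2
4,4,4,1,1
4,4,2,2,2
4,4,2,2,1,1
4,4,2,1,1,1,1
4,4,1,1,1,1,1,1
4,2,2,2,2,2
4,2,2,2,2,1,1
4,2,2,2,1,1,1,1
4,2,2,1,1,1,1,1,1
4,2,1,1,1,1,1,1,1,1
4,1,1,1,1,1,1,1,1,1,1
2,2,2,2,2,2,2
2,2,2,2,2,2,1,1
2,2,2,2,2,1,1,1,1
2,2,2,2,1,1,1,1,1,1
2,2,2,1,1,1,1,1,1,1,1
2,2,1,1,1,1,1,1,1,1,1,1
2,1,1,1,1,1,1,1,1,1,1,1,1
1,1,1,1,1,1,1,1,1,1,1,1,1,1
That's 20 in total.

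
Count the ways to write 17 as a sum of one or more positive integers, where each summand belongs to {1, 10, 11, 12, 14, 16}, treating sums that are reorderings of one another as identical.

6

The partitions of 17 that satisfy the conditions:
16, 1
14, 1, 1, 1
12, 1, 1, 1, 1, 1
11, 1, 1, 1, 1, 1, 1
10, 1, 1, 1, 1, 1, 1, 1
1, 1, 1, 1, 1, 1, 1, 1, 1, 1, 1, 1, 1, 1, 1, 1, 1
That's 6 in total.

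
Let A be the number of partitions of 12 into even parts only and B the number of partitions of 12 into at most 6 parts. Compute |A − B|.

Partitions of 12 into even parts only: 11.
Partitions of 12 into at most 6 parts: 58.
|11 − 58| = 47.

47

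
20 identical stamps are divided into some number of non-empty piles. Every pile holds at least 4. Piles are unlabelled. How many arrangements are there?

They are:
20
16+4
15+5
14+6
13+7
12+8
12+4+4
11+9
11+5+4
10+10
10+6+4
10+5+5
9+7+4
9+6+5
8+8+4
8+7+5
8+6+6
8+4+4+4
7+7+6
7+5+4+4
6+6+4+4
6+5+5+4
5+5+5+5
4+4+4+4+4

24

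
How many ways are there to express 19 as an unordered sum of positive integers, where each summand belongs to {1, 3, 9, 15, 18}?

15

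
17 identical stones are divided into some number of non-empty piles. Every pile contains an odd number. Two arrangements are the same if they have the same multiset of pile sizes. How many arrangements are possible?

38

There are too many to list fully; the first 12 (by largest part) are:
17
15+1+1
13+3+1
13+1+1+1+1
11+5+1
11+3+3
11+3+1+1+1
11+1+1+1+1+1+1
9+7+1
9+5+3
9+5+1+1+1
9+3+3+1+1
…and 26 more, for 38 total.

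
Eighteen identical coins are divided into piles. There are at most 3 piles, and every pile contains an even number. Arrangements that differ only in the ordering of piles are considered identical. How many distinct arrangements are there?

12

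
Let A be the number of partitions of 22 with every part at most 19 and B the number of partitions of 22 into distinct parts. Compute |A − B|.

909

Partitions of 22 with every part at most 19: 998.
Partitions of 22 into distinct parts: 89.
|998 − 89| = 909.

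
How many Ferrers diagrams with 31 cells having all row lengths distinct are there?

There are 340 such partitions.

340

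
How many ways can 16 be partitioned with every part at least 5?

Listing the qualifying partitions of 16:
16
11+5
10+6
9+7
8+8
6+5+5

6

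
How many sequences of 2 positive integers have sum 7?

Equivalently, choose which 1 of the 6 gaps become plus signs: C(6,1) = 6.

6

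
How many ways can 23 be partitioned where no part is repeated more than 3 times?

592

A full systematic count gives 592.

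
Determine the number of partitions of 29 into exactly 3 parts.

There are too many to list fully; the first 12 (by largest part) are:
27 + 1 + 1
26 + 2 + 1
25 + 3 + 1
25 + 2 + 2
24 + 4 + 1
24 + 3 + 2
23 + 5 + 1
23 + 4 + 2
23 + 3 + 3
22 + 6 + 1
22 + 5 + 2
22 + 4 + 3
…and 58 more, for 70 total.

70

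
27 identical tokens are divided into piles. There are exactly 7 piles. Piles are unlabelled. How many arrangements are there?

364

There are 364 such partitions.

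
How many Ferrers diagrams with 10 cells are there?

42

There are too many to list fully; the first 12 (by largest part) are:
10
1,9
2,8
1,1,8
3,7
1,2,7
1,1,1,7
4,6
1,3,6
2,2,6
1,1,2,6
1,1,1,1,6
…and 30 more, for 42 total.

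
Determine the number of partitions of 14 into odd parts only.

22

Listing the qualifying partitions of 14:
13 + 1
11 + 3
11 + 1 + 1 + 1
9 + 5
9 + 3 + 1 + 1
9 + 1 + 1 + 1 + 1 + 1
7 + 7
7 + 5 + 1 + 1
7 + 3 + 3 + 1
7 + 3 + 1 + 1 + 1 + 1
7 + 1 + 1 + 1 + 1 + 1 + 1 + 1
5 + 5 + 3 + 1
5 + 5 + 1 + 1 + 1 + 1
5 + 3 + 3 + 3
5 + 3 + 3 + 1 + 1 + 1
5 + 3 + 1 + 1 + 1 + 1 + 1 + 1
5 + 1 + 1 + 1 + 1 + 1 + 1 + 1 + 1 + 1
3 + 3 + 3 + 3 + 1 + 1
3 + 3 + 3 + 1 + 1 + 1 + 1 + 1
3 + 3 + 1 + 1 + 1 + 1 + 1 + 1 + 1 + 1
3 + 1 + 1 + 1 + 1 + 1 + 1 + 1 + 1 + 1 + 1 + 1
1 + 1 + 1 + 1 + 1 + 1 + 1 + 1 + 1 + 1 + 1 + 1 + 1 + 1
That's 22 in total.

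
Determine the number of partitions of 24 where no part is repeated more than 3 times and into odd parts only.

48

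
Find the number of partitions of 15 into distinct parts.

27

A partial list (first 12 by largest part):
15
14 + 1
13 + 2
12 + 3
12 + 2 + 1
11 + 4
11 + 3 + 1
10 + 5
10 + 4 + 1
10 + 3 + 2
9 + 6
9 + 5 + 1
…and 15 more, for 27 total.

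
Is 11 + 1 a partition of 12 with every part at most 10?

No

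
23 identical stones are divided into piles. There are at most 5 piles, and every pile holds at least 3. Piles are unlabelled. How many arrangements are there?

Systematic enumeration (by largest part, then next-largest, …) yields 79.

79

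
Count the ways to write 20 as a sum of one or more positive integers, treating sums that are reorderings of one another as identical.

627

Counting exhaustively, 627 partitions satisfy the conditions.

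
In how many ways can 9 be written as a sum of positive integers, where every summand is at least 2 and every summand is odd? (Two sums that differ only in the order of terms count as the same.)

2

Listing the qualifying partitions of 9:
9
3,3,3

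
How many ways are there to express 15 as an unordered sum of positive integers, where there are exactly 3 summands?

Listing the qualifying partitions of 15:
1, 1, 13
1, 2, 12
1, 3, 11
2, 2, 11
1, 4, 10
2, 3, 10
1, 5, 9
2, 4, 9
3, 3, 9
1, 6, 8
2, 5, 8
3, 4, 8
1, 7, 7
2, 6, 7
3, 5, 7
4, 4, 7
3, 6, 6
4, 5, 6
5, 5, 5
That's 19 in total.

19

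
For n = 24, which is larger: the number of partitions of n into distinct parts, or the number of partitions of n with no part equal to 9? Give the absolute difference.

Partitions of 24 into distinct parts: 122.
Partitions of 24 with no part equal to 9: 1399.
|122 − 1399| = 1277.

1277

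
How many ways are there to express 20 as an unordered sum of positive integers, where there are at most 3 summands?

44

A partial list (first 12 by largest part):
20
19 + 1
18 + 2
18 + 1 + 1
17 + 3
17 + 2 + 1
16 + 4
16 + 3 + 1
16 + 2 + 2
15 + 5
15 + 4 + 1
15 + 3 + 2
…and 32 more, for 44 total.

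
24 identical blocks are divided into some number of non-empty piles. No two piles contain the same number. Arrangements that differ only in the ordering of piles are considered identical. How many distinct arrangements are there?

122

Enumerating by decreasing first part gives 122 partitions in all.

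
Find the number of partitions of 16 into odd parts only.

32

There are too many to list fully; the first 12 (by largest part) are:
15,1
13,3
13,1,1,1
11,5
11,3,1,1
11,1,1,1,1,1
9,7
9,5,1,1
9,3,3,1
9,3,1,1,1,1
9,1,1,1,1,1,1,1
7,7,1,1
…and 20 more, for 32 total.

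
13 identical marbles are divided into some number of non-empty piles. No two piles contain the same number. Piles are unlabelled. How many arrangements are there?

18

The partitions of 13 that satisfy the conditions:
13
12+1
11+2
10+3
10+2+1
9+4
9+3+1
8+5
8+4+1
8+3+2
7+6
7+5+1
7+4+2
7+3+2+1
6+5+2
6+4+3
6+4+2+1
5+4+3+1
Counting gives 18.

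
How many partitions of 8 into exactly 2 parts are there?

4

Enumerating:
7+1
6+2
5+3
4+4
Counting gives 4.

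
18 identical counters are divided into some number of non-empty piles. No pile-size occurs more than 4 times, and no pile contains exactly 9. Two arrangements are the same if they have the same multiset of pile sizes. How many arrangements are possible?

237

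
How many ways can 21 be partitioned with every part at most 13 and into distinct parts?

There are too many to list fully; the first 12 (by largest part) are:
8, 13
1, 7, 13
2, 6, 13
3, 5, 13
1, 2, 5, 13
1, 3, 4, 13
9, 12
1, 8, 12
2, 7, 12
3, 6, 12
1, 2, 6, 12
4, 5, 12
…and 45 more, for 57 total.

57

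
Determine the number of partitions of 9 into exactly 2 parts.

4

They are:
8, 1
7, 2
6, 3
5, 4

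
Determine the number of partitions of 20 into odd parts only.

64

A partial list (first 12 by largest part):
19, 1
17, 3
17, 1, 1, 1
15, 5
15, 3, 1, 1
15, 1, 1, 1, 1, 1
13, 7
13, 5, 1, 1
13, 3, 3, 1
13, 3, 1, 1, 1, 1
13, 1, 1, 1, 1, 1, 1, 1
11, 9
…and 52 more, for 64 total.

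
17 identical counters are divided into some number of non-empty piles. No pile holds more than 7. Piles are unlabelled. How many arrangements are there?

201

Enumerating by decreasing first part gives 201 partitions in all.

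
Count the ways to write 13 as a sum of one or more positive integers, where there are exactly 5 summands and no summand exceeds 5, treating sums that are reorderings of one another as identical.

Listing the qualifying partitions of 13:
5,5,1,1,1
5,4,2,1,1
5,3,3,1,1
5,3,2,2,1
5,2,2,2,2
4,4,3,1,1
4,4,2,2,1
4,3,3,2,1
4,3,2,2,2
3,3,3,3,1
3,3,3,2,2

11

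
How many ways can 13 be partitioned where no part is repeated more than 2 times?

44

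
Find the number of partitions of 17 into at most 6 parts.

163

Direct enumeration gives 163 partitions.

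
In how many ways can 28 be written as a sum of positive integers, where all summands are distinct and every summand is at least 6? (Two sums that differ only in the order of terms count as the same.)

They are:
28
22,6
21,7
20,8
19,9
18,10
17,11
16,12
15,13
15,7,6
14,8,6
13,9,6
13,8,7
12,10,6
12,9,7
11,10,7
11,9,8
Counting gives 17.

17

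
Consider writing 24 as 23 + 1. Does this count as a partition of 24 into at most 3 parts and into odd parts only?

The parts sum to 24, and the condition 'there are at most 3 summands' holds; the condition 'every summand is odd' holds.

Yes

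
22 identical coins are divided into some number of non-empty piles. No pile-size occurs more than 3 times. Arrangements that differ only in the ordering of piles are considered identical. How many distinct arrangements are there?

484

Counting exhaustively, 484 partitions satisfy the conditions.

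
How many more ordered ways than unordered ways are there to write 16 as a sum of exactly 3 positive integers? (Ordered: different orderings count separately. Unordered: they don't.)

Compositions: C(15,2) = 105.
Partitions of 16 into exactly 3 parts: 21.
Difference: 105 − 21 = 84.

84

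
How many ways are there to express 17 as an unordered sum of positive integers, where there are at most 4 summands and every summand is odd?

9

The partitions of 17 that satisfy the conditions:
17
15,1,1
13,3,1
11,5,1
11,3,3
9,7,1
9,5,3
7,7,3
7,5,5
That's 9 in total.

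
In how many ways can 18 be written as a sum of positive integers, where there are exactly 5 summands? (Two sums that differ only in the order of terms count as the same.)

A partial list (first 12 by largest part):
14,1,1,1,1
13,2,1,1,1
12,3,1,1,1
12,2,2,1,1
11,4,1,1,1
11,3,2,1,1
11,2,2,2,1
10,5,1,1,1
10,4,2,1,1
10,3,3,1,1
10,3,2,2,1
10,2,2,2,2
…and 45 more, for 57 total.

57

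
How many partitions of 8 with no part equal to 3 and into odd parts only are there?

Listing the qualifying partitions of 8:
1, 7
1, 1, 1, 5
1, 1, 1, 1, 1, 1, 1, 1

3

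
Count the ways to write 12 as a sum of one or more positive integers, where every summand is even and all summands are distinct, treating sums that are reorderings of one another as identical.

Enumerating:
12
10 + 2
8 + 4
6 + 4 + 2
Counting gives 4.

4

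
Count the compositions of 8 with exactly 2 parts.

7

Place 1 bars in the 7 internal gaps of a row of 8 dots: C(7,1) = 7.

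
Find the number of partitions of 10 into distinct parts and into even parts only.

Listing the qualifying partitions of 10:
10
8,2
6,4

3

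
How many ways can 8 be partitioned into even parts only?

5

They are:
8
6,2
4,4
4,2,2
2,2,2,2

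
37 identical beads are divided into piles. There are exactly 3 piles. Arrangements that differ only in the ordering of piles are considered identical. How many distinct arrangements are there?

114

Systematic enumeration (by largest part, then next-largest, …) yields 114.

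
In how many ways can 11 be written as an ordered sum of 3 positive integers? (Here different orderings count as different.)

A composition of 11 into 3 positive parts is chosen by placing 2 dividers among the 10 gaps between 11 units: C(10,2) = 45.

45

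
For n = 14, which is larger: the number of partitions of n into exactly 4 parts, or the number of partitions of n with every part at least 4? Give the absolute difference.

Partitions of 14 into exactly 4 parts: 23.
Partitions of 14 with every part at least 4: 7.
|23 − 7| = 16.

16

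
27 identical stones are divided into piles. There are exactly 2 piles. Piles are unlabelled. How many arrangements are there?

13

Listing the qualifying partitions of 27:
26+1
25+2
24+3
23+4
22+5
21+6
20+7
19+8
18+9
17+10
16+11
15+12
14+13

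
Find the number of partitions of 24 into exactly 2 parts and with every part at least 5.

8

Listing the qualifying partitions of 24:
19,5
18,6
17,7
16,8
15,9
14,10
13,11
12,12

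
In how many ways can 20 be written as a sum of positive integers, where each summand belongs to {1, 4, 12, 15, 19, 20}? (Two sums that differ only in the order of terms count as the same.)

The partitions of 20 that satisfy the conditions:
20
19, 1
15, 4, 1
15, 1, 1, 1, 1, 1
12, 4, 4
12, 4, 1, 1, 1, 1
12, 1, 1, 1, 1, 1, 1, 1, 1
4, 4, 4, 4, 4
4, 4, 4, 4, 1, 1, 1, 1
4, 4, 4, 1, 1, 1, 1, 1, 1, 1, 1
4, 4, 1, 1, 1, 1, 1, 1, 1, 1, 1, 1, 1, 1
4, 1, 1, 1, 1, 1, 1, 1, 1, 1, 1, 1, 1, 1, 1, 1, 1
1, 1, 1, 1, 1, 1, 1, 1, 1, 1, 1, 1, 1, 1, 1, 1, 1, 1, 1, 1

13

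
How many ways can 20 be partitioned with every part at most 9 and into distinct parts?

22

Enumerating:
3+8+9
1+2+8+9
4+7+9
1+3+7+9
5+6+9
1+4+6+9
2+3+6+9
2+4+5+9
1+2+3+5+9
5+7+8
1+4+7+8
2+3+7+8
1+5+6+8
2+4+6+8
1+2+3+6+8
3+4+5+8
1+2+4+5+8
2+5+6+7
3+4+6+7
1+2+4+6+7
1+3+4+5+7
2+3+4+5+6
Counting gives 22.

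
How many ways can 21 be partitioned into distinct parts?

Systematic enumeration (by largest part, then next-largest, …) yields 76.

76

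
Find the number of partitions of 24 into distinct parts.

Counting exhaustively, 122 partitions satisfy the conditions.

122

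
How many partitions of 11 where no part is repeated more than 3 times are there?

38

A partial list (first 12 by largest part):
11
1, 10
2, 9
1, 1, 9
3, 8
1, 2, 8
1, 1, 1, 8
4, 7
1, 3, 7
2, 2, 7
1, 1, 2, 7
5, 6
…and 26 more, for 38 total.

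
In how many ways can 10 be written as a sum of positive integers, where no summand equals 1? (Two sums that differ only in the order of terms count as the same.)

12

Listing the qualifying partitions of 10:
10
8 + 2
7 + 3
6 + 4
6 + 2 + 2
5 + 5
5 + 3 + 2
4 + 4 + 2
4 + 3 + 3
4 + 2 + 2 + 2
3 + 3 + 2 + 2
2 + 2 + 2 + 2 + 2
Counting gives 12.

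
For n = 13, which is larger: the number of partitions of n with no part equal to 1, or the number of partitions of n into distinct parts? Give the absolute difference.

6

Partitions of 13 with no part equal to 1: 24.
Partitions of 13 into distinct parts: 18.
|24 − 18| = 6.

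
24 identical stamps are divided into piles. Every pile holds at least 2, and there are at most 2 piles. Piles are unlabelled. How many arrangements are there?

Enumerating:
24
2 + 22
3 + 21
4 + 20
5 + 19
6 + 18
7 + 17
8 + 16
9 + 15
10 + 14
11 + 13
12 + 12

12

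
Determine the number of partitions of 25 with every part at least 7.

11

Listing the qualifying partitions of 25:
25
18+7
17+8
16+9
15+10
14+11
13+12
11+7+7
10+8+7
9+9+7
9+8+8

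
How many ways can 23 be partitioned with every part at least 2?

Counting exhaustively, 253 partitions satisfy the conditions.

253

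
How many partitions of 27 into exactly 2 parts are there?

The partitions of 27 that satisfy the conditions:
1+26
2+25
3+24
4+23
5+22
6+21
7+20
8+19
9+18
10+17
11+16
12+15
13+14

13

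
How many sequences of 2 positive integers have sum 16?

Equivalently, choose which 1 of the 15 gaps become plus signs: C(15,1) = 15.

15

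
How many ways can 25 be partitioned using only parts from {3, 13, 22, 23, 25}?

3

The partitions of 25 that satisfy the conditions:
25
22,3
13,3,3,3,3
Counting gives 3.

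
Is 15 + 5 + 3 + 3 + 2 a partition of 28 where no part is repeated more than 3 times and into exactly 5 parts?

Yes

The parts sum to 28, and the condition 'no summand is used more than 3 times' holds; the condition 'there are exactly 5 summands' holds.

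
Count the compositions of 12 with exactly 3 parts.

Equivalently, choose which 2 of the 11 gaps become plus signs: C(11,2) = 55.

55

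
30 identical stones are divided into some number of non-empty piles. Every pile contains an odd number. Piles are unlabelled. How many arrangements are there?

Systematic enumeration (by largest part, then next-largest, …) yields 296.

296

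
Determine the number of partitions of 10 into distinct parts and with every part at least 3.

Listing the qualifying partitions of 10:
10
7 + 3
6 + 4
Counting gives 3.

3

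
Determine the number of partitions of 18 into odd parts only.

46

A partial list (first 12 by largest part):
17,1
15,3
15,1,1,1
13,5
13,3,1,1
13,1,1,1,1,1
11,7
11,5,1,1
11,3,3,1
11,3,1,1,1,1
11,1,1,1,1,1,1,1
9,9
…and 34 more, for 46 total.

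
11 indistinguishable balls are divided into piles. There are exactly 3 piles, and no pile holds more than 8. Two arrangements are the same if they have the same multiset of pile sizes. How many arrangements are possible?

9

They are:
8+2+1
7+3+1
7+2+2
6+4+1
6+3+2
5+5+1
5+4+2
5+3+3
4+4+3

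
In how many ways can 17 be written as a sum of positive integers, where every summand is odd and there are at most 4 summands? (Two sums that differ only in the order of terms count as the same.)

9

Enumerating:
17
1 + 1 + 15
1 + 3 + 13
1 + 5 + 11
3 + 3 + 11
1 + 7 + 9
3 + 5 + 9
3 + 7 + 7
5 + 5 + 7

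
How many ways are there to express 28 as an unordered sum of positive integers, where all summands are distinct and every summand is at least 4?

There are too many to list fully; the first 12 (by largest part) are:
28
24, 4
23, 5
22, 6
21, 7
20, 8
19, 9
19, 5, 4
18, 10
18, 6, 4
17, 11
17, 7, 4
…and 29 more, for 41 total.

41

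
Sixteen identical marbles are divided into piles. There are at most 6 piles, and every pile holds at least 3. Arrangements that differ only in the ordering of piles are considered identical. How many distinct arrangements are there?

Enumerating:
16
13+3
12+4
11+5
10+6
10+3+3
9+7
9+4+3
8+8
8+5+3
8+4+4
7+6+3
7+5+4
7+3+3+3
6+6+4
6+5+5
6+4+3+3
5+5+3+3
5+4+4+3
4+4+4+4
4+3+3+3+3

21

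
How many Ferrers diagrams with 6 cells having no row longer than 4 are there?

9

They are:
4 + 2
4 + 1 + 1
3 + 3
3 + 2 + 1
3 + 1 + 1 + 1
2 + 2 + 2
2 + 2 + 1 + 1
2 + 1 + 1 + 1 + 1
1 + 1 + 1 + 1 + 1 + 1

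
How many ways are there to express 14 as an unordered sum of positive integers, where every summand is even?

Listing the qualifying partitions of 14:
14
12+2
10+4
10+2+2
8+6
8+4+2
8+2+2+2
6+6+2
6+4+4
6+4+2+2
6+2+2+2+2
4+4+4+2
4+4+2+2+2
4+2+2+2+2+2
2+2+2+2+2+2+2
That's 15 in total.

15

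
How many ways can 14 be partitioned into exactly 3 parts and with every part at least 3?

5

Enumerating:
8, 3, 3
7, 4, 3
6, 5, 3
6, 4, 4
5, 5, 4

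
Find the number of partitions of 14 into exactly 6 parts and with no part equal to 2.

They are:
1+1+1+1+1+9
1+1+1+1+3+7
1+1+1+1+4+6
1+1+1+1+5+5
1+1+1+3+3+5
1+1+1+3+4+4
1+1+3+3+3+3

7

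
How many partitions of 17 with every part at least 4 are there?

12

The partitions of 17 that satisfy the conditions:
17
13+4
12+5
11+6
10+7
9+8
9+4+4
8+5+4
7+6+4
7+5+5
6+6+5
5+4+4+4
That's 12 in total.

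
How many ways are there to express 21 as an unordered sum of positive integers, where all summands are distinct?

76

Counting exhaustively, 76 partitions satisfy the conditions.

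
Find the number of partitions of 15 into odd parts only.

27

A partial list (first 12 by largest part):
15
13,1,1
11,3,1
11,1,1,1,1
9,5,1
9,3,3
9,3,1,1,1
9,1,1,1,1,1,1
7,7,1
7,5,3
7,5,1,1,1
7,3,3,1,1
…and 15 more, for 27 total.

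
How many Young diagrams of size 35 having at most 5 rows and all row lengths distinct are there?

There are 480 such partitions.

480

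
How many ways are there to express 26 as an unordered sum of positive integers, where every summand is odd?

165

Systematic enumeration (by largest part, then next-largest, …) yields 165.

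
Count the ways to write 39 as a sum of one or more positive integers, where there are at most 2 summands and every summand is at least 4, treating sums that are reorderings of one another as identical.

17

Listing the qualifying partitions of 39:
39
35, 4
34, 5
33, 6
32, 7
31, 8
30, 9
29, 10
28, 11
27, 12
26, 13
25, 14
24, 15
23, 16
22, 17
21, 18
20, 19
That's 17 in total.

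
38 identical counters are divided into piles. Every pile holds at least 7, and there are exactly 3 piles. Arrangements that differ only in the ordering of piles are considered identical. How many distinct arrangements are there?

There are too many to list fully; the first 12 (by largest part) are:
7, 7, 24
7, 8, 23
7, 9, 22
8, 8, 22
7, 10, 21
8, 9, 21
7, 11, 20
8, 10, 20
9, 9, 20
7, 12, 19
8, 11, 19
9, 10, 19
…and 21 more, for 33 total.

33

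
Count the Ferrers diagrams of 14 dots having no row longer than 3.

They are:
2+3+3+3+3
1+1+3+3+3+3
1+2+2+3+3+3
1+1+1+2+3+3+3
1+1+1+1+1+3+3+3
2+2+2+2+3+3
1+1+2+2+2+3+3
1+1+1+1+2+2+3+3
1+1+1+1+1+1+2+3+3
1+1+1+1+1+1+1+1+3+3
1+2+2+2+2+2+3
1+1+1+2+2+2+2+3
1+1+1+1+1+2+2+2+3
1+1+1+1+1+1+1+2+2+3
1+1+1+1+1+1+1+1+1+2+3
1+1+1+1+1+1+1+1+1+1+1+3
2+2+2+2+2+2+2
1+1+2+2+2+2+2+2
1+1+1+1+2+2+2+2+2
1+1+1+1+1+1+2+2+2+2
1+1+1+1+1+1+1+1+2+2+2
1+1+1+1+1+1+1+1+1+1+2+2
1+1+1+1+1+1+1+1+1+1+1+1+2
1+1+1+1+1+1+1+1+1+1+1+1+1+1
Counting gives 24.

24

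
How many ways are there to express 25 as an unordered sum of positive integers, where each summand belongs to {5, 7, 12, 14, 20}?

The partitions of 25 that satisfy the conditions:
20 + 5
5 + 5 + 5 + 5 + 5

2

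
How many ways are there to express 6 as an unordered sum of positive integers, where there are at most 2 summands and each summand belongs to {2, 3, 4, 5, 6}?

3

The partitions of 6 that satisfy the conditions:
6
2 + 4
3 + 3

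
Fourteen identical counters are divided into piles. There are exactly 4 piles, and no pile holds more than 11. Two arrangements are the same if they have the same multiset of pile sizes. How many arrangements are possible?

23

They are:
11+1+1+1
10+2+1+1
9+3+1+1
9+2+2+1
8+4+1+1
8+3+2+1
8+2+2+2
7+5+1+1
7+4+2+1
7+3+3+1
7+3+2+2
6+6+1+1
6+5+2+1
6+4+3+1
6+4+2+2
6+3+3+2
5+5+3+1
5+5+2+2
5+4+4+1
5+4+3+2
5+3+3+3
4+4+4+2
4+4+3+3
That's 23 in total.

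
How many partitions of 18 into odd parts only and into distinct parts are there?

5

The partitions of 18 that satisfy the conditions:
1, 17
3, 15
5, 13
7, 11
1, 3, 5, 9
Counting gives 5.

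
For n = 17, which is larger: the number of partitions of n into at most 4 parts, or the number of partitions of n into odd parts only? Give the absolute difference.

34

Partitions of 17 into at most 4 parts: 72.
Partitions of 17 into odd parts only: 38.
|72 − 38| = 34.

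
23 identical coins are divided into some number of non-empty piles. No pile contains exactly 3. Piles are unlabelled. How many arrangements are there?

Direct enumeration gives 628 partitions.

628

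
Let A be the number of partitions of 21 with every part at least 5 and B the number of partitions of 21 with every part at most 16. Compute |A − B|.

765

Partitions of 21 with every part at least 5: 15.
Partitions of 21 with every part at most 16: 780.
|15 − 780| = 765.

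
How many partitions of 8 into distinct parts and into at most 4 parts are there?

6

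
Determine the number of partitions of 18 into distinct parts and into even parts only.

The partitions of 18 that satisfy the conditions:
18
16 + 2
14 + 4
12 + 6
12 + 4 + 2
10 + 8
10 + 6 + 2
8 + 6 + 4
That's 8 in total.

8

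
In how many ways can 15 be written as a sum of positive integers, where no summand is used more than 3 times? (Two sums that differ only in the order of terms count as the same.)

105

Counting exhaustively, 105 partitions satisfy the conditions.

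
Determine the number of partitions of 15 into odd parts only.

27

There are too many to list fully; the first 12 (by largest part) are:
15
13, 1, 1
11, 3, 1
11, 1, 1, 1, 1
9, 5, 1
9, 3, 3
9, 3, 1, 1, 1
9, 1, 1, 1, 1, 1, 1
7, 7, 1
7, 5, 3
7, 5, 1, 1, 1
7, 3, 3, 1, 1
…and 15 more, for 27 total.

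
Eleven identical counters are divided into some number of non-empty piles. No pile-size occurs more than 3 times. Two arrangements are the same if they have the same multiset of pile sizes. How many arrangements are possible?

There are too many to list fully; the first 12 (by largest part) are:
11
1 + 10
2 + 9
1 + 1 + 9
3 + 8
1 + 2 + 8
1 + 1 + 1 + 8
4 + 7
1 + 3 + 7
2 + 2 + 7
1 + 1 + 2 + 7
5 + 6
…and 26 more, for 38 total.

38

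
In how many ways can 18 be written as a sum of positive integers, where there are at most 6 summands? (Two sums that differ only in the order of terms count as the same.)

199

Systematic enumeration (by largest part, then next-largest, …) yields 199.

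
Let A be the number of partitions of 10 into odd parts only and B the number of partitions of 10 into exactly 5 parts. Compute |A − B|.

3

Partitions of 10 into odd parts only: 10.
Partitions of 10 into exactly 5 parts: 7.
|10 − 7| = 3.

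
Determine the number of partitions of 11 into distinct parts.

12

They are:
11
10 + 1
9 + 2
8 + 3
8 + 2 + 1
7 + 4
7 + 3 + 1
6 + 5
6 + 4 + 1
6 + 3 + 2
5 + 4 + 2
5 + 3 + 2 + 1
Counting gives 12.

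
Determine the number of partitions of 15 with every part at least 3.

Listing the qualifying partitions of 15:
15
12, 3
11, 4
10, 5
9, 6
9, 3, 3
8, 7
8, 4, 3
7, 5, 3
7, 4, 4
6, 6, 3
6, 5, 4
6, 3, 3, 3
5, 5, 5
5, 4, 3, 3
4, 4, 4, 3
3, 3, 3, 3, 3
Counting gives 17.

17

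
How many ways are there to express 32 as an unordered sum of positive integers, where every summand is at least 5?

There are 95 such partitions.

95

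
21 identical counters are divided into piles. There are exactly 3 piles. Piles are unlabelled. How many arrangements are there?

There are too many to list fully; the first 12 (by largest part) are:
19 + 1 + 1
18 + 2 + 1
17 + 3 + 1
17 + 2 + 2
16 + 4 + 1
16 + 3 + 2
15 + 5 + 1
15 + 4 + 2
15 + 3 + 3
14 + 6 + 1
14 + 5 + 2
14 + 4 + 3
…and 25 more, for 37 total.

37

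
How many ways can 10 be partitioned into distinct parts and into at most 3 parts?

9

Enumerating:
10
9 + 1
8 + 2
7 + 3
7 + 2 + 1
6 + 4
6 + 3 + 1
5 + 4 + 1
5 + 3 + 2
That's 9 in total.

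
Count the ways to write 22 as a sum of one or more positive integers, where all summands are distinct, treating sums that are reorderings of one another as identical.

Direct enumeration gives 89 partitions.

89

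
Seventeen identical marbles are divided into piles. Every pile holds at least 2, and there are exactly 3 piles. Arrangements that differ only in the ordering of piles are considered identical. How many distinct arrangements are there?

They are:
13, 2, 2
12, 3, 2
11, 4, 2
11, 3, 3
10, 5, 2
10, 4, 3
9, 6, 2
9, 5, 3
9, 4, 4
8, 7, 2
8, 6, 3
8, 5, 4
7, 7, 3
7, 6, 4
7, 5, 5
6, 6, 5

16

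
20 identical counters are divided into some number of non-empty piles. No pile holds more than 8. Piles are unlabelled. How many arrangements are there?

Counting exhaustively, 434 partitions satisfy the conditions.

434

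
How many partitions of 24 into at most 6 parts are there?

Direct enumeration gives 532 partitions.

532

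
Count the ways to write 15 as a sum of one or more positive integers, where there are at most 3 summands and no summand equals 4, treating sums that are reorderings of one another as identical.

21

They are:
15
14+1
13+2
13+1+1
12+3
12+2+1
11+3+1
11+2+2
10+5
10+3+2
9+6
9+5+1
9+3+3
8+7
8+6+1
8+5+2
7+7+1
7+6+2
7+5+3
6+6+3
5+5+5
That's 21 in total.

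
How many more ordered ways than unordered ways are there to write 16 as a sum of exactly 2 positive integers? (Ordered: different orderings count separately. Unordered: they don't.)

Compositions: C(15,1) = 15.
Unordered (partitions into 2 parts): 8.
Difference: 15 − 8 = 7.

7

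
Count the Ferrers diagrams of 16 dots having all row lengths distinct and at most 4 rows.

31

There are too many to list fully; the first 12 (by largest part) are:
16
1 + 15
2 + 14
3 + 13
1 + 2 + 13
4 + 12
1 + 3 + 12
5 + 11
1 + 4 + 11
2 + 3 + 11
6 + 10
1 + 5 + 10
…and 19 more, for 31 total.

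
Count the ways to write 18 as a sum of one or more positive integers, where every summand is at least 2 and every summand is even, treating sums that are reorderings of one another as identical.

A partial list (first 12 by largest part):
18
16 + 2
14 + 4
14 + 2 + 2
12 + 6
12 + 4 + 2
12 + 2 + 2 + 2
10 + 8
10 + 6 + 2
10 + 4 + 4
10 + 4 + 2 + 2
10 + 2 + 2 + 2 + 2
…and 18 more, for 30 total.

30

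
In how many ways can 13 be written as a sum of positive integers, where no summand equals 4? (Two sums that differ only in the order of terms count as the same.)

71

There are 71 such partitions.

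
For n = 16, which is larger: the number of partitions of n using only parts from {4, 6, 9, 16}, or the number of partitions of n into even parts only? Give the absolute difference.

19

Partitions of 16 using only parts from {4, 6, 9, 16}: 3.
Partitions of 16 into even parts only: 22.
|3 − 22| = 19.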